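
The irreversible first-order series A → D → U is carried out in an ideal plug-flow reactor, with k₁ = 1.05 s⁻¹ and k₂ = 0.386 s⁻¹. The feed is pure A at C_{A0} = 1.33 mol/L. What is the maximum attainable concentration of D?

Evaluating C_D at τ_opt = ln(k₂/k₁)/(k₂−k₁) gives C_{D,max}/C_{A0} = (k₁/k₂)^[k₂/(k₂−k₁)].
= (1.05/0.386)^(0.386/(0.386−1.05)) = (2.720)^(-0.5813) = 0.5589.
C_{D,max} = 0.5589×1.33 = 0.743 mol/L.

0.743 mol/L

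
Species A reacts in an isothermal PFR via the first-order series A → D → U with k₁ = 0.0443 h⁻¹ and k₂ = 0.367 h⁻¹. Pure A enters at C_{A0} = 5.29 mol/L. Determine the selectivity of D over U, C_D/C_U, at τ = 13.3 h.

Solving the coupled first-order balances gives C_D(τ) = [k₁/(k₂−k₁)]·C_{A0}·(e^(−k₁τ) − e^(−k₂τ)).
e^(−k₁τ) = e^(−0.0443×13.3) = e^(−0.5892) = 0.5548; e^(−k₂τ) = e^(−4.881) = 0.007589.
C_D = 0.0443×5.29/(0.367−0.0443) × (0.5548−0.007589) = 0.7262×0.5472 = 0.3974 mol/L.
C_A = C_{A0}e^(−k₁τ) = 2.935 mol/L, so C_U = C_{A0}−C_A−C_D = 1.958 mol/L; C_D/C_U = 0.203.

0.203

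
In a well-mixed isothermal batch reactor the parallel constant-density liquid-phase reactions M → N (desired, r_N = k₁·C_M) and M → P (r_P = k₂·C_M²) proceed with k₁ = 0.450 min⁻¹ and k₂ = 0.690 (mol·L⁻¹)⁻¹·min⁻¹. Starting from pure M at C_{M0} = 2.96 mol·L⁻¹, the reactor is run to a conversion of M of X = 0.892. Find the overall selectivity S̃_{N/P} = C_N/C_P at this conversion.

C_M = C_{M0}(1−X) = 0.3197 mol·L⁻¹.
Along a PFR/batch, dC_N/dC_M = −r_N/(r_N+r_P) = −k₁/(k₁+k₂·C_M).
Integrating from C_{M0} to C_M: C_N = (0.450/0.690)·ln[(0.450+0.690·2.96)/(0.450+0.690·0.320)] = 0.6522·ln(2.492/0.6706) = 0.8562 mol·L⁻¹.
C_P = (C_{M0}−C_M)−C_N = 1.784 mol·L⁻¹; S̃_{N/P} = 0.8562/1.784 = 0.480.

0.480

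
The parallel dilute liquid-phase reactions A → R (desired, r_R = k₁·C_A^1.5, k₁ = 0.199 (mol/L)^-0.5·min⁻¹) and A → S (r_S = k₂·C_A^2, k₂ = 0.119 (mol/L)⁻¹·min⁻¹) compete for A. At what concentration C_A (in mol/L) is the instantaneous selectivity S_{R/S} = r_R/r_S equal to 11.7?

S_{R/S} = (k₁/k₂)·C_A^-0.5 ⇒ C_A = (S·k₂/k₁)^(-2).
= (11.7×0.119/0.199)^(-2) = (6.996)^(-2) = 0.0204 mol/L.

0.0204 mol/L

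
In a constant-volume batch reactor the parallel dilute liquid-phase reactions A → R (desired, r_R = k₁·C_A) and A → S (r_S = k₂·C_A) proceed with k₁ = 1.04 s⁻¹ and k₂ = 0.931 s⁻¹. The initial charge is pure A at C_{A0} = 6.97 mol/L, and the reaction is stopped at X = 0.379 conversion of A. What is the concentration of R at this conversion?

1.39 mol/L

C_A = C_{A0}(1−X) = 4.328 mol/L.
Both paths are first order in A, so the instantaneous fraction to R is constant: dC_R/d(−C_A) = k₁/(k₁+k₂) = 0.5277.
C_R = 0.5277·(C_{A0}−C_A) = 0.5277×2.642 = 1.39 mol/L.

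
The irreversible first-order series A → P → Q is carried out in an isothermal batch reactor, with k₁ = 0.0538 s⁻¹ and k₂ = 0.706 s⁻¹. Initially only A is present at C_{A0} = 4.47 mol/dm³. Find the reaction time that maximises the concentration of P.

3.95 s

Setting dC_P/dt = 0 gives t_opt = ln(k₂/k₁)/(k₂−k₁).
= ln(0.706/0.0538)/(0.706−0.0538) = ln(13.12)/0.6522 = 2.574/0.6522 = 3.95 s.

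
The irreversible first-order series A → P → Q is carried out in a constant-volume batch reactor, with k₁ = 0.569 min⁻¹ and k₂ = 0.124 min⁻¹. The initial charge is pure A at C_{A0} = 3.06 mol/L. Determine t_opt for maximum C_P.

For first-order series the maximum of C_P occurs at t_opt = ln(k₂/k₁)/(k₂−k₁).
= ln(0.124/0.569)/(0.124−0.569) = ln(0.2179)/-0.4450 = -1.524/-0.4450 = 3.42 min.

3.42 min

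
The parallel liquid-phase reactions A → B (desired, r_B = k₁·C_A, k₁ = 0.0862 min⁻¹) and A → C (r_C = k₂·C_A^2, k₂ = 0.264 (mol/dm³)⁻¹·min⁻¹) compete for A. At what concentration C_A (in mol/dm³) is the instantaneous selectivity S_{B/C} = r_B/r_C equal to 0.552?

S_{B/C} = (k₁/k₂)·C_A⁻¹ ⇒ C_A = (S·k₂/k₁)^(-1).
= (0.552×0.264/0.0862)^(-1) = (1.691)^(-1) = 0.592 mol/dm³.

0.592 mol/dm³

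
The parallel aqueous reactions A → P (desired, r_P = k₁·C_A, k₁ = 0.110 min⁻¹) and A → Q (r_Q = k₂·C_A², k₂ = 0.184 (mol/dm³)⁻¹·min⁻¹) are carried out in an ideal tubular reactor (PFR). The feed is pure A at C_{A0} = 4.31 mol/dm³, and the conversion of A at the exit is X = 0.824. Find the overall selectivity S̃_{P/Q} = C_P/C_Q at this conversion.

0.276

C_A = C_{A0}(1−X) = 0.7586 mol/dm³.
Along a PFR/batch, dC_P/dC_A = −r_P/(r_P+r_Q) = −k₁/(k₁+k₂·C_A).
Integrating from C_{A0} to C_A: C_P = (0.110/0.184)·ln[(0.110+0.184·4.31)/(0.110+0.184·0.759)] = 0.5978·ln(0.9030/0.2496) = 0.7688 mol/dm³.
C_Q = (C_{A0}−C_A)−C_P = 2.783 mol/dm³; S̃_{P/Q} = 0.7688/2.783 = 0.276.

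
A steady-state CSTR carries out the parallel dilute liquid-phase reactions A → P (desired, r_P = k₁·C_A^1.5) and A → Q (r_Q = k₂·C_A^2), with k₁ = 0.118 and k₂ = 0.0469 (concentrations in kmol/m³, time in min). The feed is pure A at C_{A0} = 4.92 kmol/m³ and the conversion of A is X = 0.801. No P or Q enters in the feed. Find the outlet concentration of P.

2.83 kmol/m³

Exit C_A = C_{A0}(1−X) = 4.92×0.199 = 0.9791 kmol/m³.
Rates in a CSTR are evaluated at the outlet concentration: r_P = 0.118×0.9791^1.5 = 0.1143, r_Q = 0.0469×0.9791^2 = 0.04496.
Fraction of consumed A going to P: r_P/(r_P+r_Q) = 0.7177.
C_P = 0.7177·C_{A0}·X = 0.7177×4.92×0.801 = 2.83 kmol/m³.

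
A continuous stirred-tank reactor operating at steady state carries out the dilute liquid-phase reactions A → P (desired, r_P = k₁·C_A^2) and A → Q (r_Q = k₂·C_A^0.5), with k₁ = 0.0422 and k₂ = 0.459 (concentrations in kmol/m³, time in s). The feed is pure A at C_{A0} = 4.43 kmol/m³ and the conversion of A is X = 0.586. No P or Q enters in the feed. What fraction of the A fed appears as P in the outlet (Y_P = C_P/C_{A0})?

0.109

Exit C_A = C_{A0}(1−X) = 4.43×0.414 = 1.834 kmol/m³.
Rates in a CSTR are evaluated at the outlet concentration: r_P = 0.0422×1.834^2 = 0.1419, r_Q = 0.459×1.834^0.5 = 0.6216.
Fraction of consumed A going to P: r_P/(r_P+r_Q) = 0.1859.
C_P = 0.1859·C_{A0}·X = 0.1859×4.43×0.586 = 0.483 kmol/m³; Y_P = C_P/C_{A0} = 0.109.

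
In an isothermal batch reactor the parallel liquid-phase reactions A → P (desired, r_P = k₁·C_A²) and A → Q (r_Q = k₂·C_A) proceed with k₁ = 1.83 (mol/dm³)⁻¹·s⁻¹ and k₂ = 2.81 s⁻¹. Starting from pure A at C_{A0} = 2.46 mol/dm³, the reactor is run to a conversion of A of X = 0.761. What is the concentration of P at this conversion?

0.901 mol/dm³

C_A = C_{A0}(1−X) = 0.5879 mol/dm³.
Along a PFR/batch, dC_Q/dC_A = −r_Q/(r_P+r_Q) = −k₂/(k₂+k₁·C_A).
Integrating from C_{A0} to C_A: C_Q = (2.81/1.83)·ln[(2.81+1.83·2.46)/(2.81+1.83·0.588)] = 1.536·ln(7.312/3.886) = 0.9706 mol/dm³.
Then C_P = (C_{A0}−C_A) − C_Q = 1.872 − 0.9706 = 0.9014 mol/dm³.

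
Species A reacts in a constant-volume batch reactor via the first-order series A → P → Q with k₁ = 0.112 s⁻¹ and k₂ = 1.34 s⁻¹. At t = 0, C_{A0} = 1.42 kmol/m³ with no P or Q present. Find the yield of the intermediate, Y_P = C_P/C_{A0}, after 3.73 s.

0.0594

Solving the coupled first-order balances gives C_P(t) = [k₁/(k₂−k₁)]·C_{A0}·(e^(−k₁t) − e^(−k₂t)).
e^(−k₁t) = e^(−0.112×3.73) = e^(−0.4178) = 0.6585; e^(−k₂t) = e^(−4.998) = 0.006750.
C_P = 0.112×1.42/(1.34−0.112) × (0.6585−0.006750) = 0.1295×0.6518 = 0.08441 kmol/m³.
Y_P = C_P/C_{A0} = 0.08441/1.42 = 0.0594.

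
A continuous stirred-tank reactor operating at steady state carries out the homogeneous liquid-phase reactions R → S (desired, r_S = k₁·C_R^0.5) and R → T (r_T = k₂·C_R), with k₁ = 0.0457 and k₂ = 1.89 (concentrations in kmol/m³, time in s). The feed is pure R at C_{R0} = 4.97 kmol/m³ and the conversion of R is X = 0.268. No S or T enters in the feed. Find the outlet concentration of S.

0.0167 kmol/m³

Exit C_R = C_{R0}(1−X) = 4.97×0.732 = 3.638 kmol/m³.
In a CSTR the entire volume is at exit conditions, so r_S = 0.0457×3.638^0.5 = 0.08717 and r_T = 1.89×3.638 = 6.876.
Fraction of consumed R going to S: r_S/(r_S+r_T) = 0.01252.
C_S = 0.01252·C_{R0}·X = 0.01252×4.97×0.268 = 0.0167 kmol/m³.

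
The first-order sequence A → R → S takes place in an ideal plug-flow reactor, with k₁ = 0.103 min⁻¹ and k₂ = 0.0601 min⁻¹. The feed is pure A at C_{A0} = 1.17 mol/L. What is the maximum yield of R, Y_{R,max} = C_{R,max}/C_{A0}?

0.470

At the optimum, C_{R,max}/C_{A0} = (k₁/k₂)^[k₂/(k₂−k₁)].
= (0.103/0.0601)^(0.0601/(0.0601−0.103)) = (1.714)^(-1.401) = 0.4701.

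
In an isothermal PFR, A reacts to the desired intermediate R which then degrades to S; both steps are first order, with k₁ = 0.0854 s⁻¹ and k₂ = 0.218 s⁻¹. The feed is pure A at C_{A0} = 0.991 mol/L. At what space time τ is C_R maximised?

7.07 s

For first-order series the maximum of C_R occurs at τ_opt = ln(k₂/k₁)/(k₂−k₁).
= ln(0.218/0.0854)/(0.218−0.0854) = ln(2.553)/0.1326 = 0.9371/0.1326 = 7.07 s.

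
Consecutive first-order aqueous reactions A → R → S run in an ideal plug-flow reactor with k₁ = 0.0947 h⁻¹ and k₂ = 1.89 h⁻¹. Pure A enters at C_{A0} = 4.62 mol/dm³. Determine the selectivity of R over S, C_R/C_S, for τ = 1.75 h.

0.389

The intermediate concentration in a first-order A→B→C sequence is C_R = k₁C_{A0}(e^(−k₁τ) − e^(−k₂τ))/(k₂−k₁).
e^(−k₁τ) = e^(−0.0947×1.75) = e^(−0.1657) = 0.8473; e^(−k₂τ) = e^(−3.307) = 0.03661.
C_R = 0.0947×4.62/(1.89−0.0947) × (0.8473−0.03661) = 0.2437×0.8107 = 0.1976 mol/dm³.
C_A = C_{A0}e^(−k₁τ) = 3.914 mol/dm³, so C_S = C_{A0}−C_A−C_R = 0.5080 mol/dm³; C_R/C_S = 0.389.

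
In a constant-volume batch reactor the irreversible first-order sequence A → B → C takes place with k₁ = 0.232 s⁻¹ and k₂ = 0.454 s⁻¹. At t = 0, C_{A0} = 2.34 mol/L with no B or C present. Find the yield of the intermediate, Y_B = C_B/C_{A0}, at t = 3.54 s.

0.250

For first-order series with pure A initially, C_B(t) = k₁C_{A0}/(k₂−k₁)·(e^(−k₁t) − e^(−k₂t)).
e^(−k₁t) = e^(−0.232×3.54) = e^(−0.8213) = 0.4399; e^(−k₂t) = e^(−1.607) = 0.2005.
C_B = 0.232×2.34/(0.454−0.232) × (0.4399−0.2005) = 2.445×0.2394 = 0.5855 mol/L.
Y_B = C_B/C_{A0} = 0.5855/2.34 = 0.250.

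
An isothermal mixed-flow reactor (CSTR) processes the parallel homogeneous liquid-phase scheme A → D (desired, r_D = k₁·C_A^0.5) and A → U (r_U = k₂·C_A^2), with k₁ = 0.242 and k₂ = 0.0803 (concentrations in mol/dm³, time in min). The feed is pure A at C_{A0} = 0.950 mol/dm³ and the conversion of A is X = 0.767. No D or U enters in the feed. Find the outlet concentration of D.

0.704 mol/dm³

Exit C_A = C_{A0}(1−X) = 0.950×0.233 = 0.2213 mol/dm³.
Rates in a CSTR are evaluated at the outlet concentration: r_D = 0.242×0.2213^0.5 = 0.1139, r_U = 0.0803×0.2213^2 = 0.003934.
Fraction of consumed A going to D: r_D/(r_D+r_U) = 0.9666.
C_D = 0.9666·C_{A0}·X = 0.9666×0.950×0.767 = 0.704 mol/dm³.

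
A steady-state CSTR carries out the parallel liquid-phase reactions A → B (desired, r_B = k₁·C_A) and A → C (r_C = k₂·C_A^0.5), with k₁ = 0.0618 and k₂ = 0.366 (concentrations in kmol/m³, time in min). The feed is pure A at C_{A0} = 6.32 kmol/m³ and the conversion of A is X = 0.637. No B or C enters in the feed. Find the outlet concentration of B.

0.820 kmol/m³

Exit C_A = C_{A0}(1−X) = 6.32×0.363 = 2.294 kmol/m³.
A CSTR operates uniformly at the exit composition, giving r_B = 0.1418 and r_C = 0.5544 (each k·C_A^n at C_A = 2.294).
Fraction of consumed A going to B: r_B/(r_B+r_C) = 0.2037.
C_B = 0.2037·C_{A0}·X = 0.2037×6.32×0.637 = 0.820 kmol/m³.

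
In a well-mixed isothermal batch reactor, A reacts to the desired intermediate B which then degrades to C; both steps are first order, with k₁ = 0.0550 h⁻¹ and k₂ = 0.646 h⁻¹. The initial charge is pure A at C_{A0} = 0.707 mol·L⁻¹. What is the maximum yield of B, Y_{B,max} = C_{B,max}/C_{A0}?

For a first-order series the maximum intermediate yield is C_{B,max}/C_{A0} = (k₁/k₂)^[k₂/(k₂−k₁)].
= (0.0550/0.646)^(0.646/(0.646−0.0550)) = (0.08514)^(1.093) = 0.06770.

0.0677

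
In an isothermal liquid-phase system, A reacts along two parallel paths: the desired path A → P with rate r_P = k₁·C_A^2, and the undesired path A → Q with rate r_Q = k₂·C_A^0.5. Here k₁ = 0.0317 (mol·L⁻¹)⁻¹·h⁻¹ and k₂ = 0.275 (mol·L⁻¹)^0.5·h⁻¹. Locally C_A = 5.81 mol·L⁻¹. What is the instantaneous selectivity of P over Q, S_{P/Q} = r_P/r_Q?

S_{P/Q} = r_P/r_Q = (k₁·C_A^2)/(k₂·C_A^0.5) = (k₁/k₂)·C_A^1.5.
= (0.0317×5.810^2) / (0.275×5.810^0.5) = 1.070/0.6629 = 1.61.
Since the desired path is higher order in A, keeping C_A high (PFR or concentrated feed) favours P.

1.61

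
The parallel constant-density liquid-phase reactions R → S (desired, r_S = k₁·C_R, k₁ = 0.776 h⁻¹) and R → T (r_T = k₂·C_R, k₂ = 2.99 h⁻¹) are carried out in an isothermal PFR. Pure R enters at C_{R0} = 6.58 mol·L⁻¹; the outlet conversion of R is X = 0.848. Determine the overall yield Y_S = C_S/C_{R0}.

0.175

C_R = C_{R0}(1−X) = 1.000 mol·L⁻¹.
Both paths are first order in R, so the instantaneous fraction to S is constant: dC_S/d(−C_R) = k₁/(k₁+k₂) = 0.2061.
C_S = 0.2061·(C_{R0}−C_R) = 0.2061×5.580 = 1.15 mol·L⁻¹.
Y_S = C_S/C_{R0} = 1.150/6.58 = 0.175.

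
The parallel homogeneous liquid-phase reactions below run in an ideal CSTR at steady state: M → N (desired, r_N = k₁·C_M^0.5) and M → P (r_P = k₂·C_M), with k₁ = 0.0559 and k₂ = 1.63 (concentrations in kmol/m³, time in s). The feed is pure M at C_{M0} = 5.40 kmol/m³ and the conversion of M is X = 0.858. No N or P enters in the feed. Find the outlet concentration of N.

0.175 kmol/m³

Exit C_M = C_{M0}(1−X) = 5.40×0.142 = 0.7668 kmol/m³.
In a CSTR the entire volume is at exit conditions, so r_N = 0.0559×0.7668^0.5 = 0.04895 and r_P = 1.63×0.7668 = 1.250.
Fraction of consumed M going to N: r_N/(r_N+r_P) = 0.03769.
C_N = 0.03769·C_{M0}·X = 0.03769×5.40×0.858 = 0.175 kmol/m³.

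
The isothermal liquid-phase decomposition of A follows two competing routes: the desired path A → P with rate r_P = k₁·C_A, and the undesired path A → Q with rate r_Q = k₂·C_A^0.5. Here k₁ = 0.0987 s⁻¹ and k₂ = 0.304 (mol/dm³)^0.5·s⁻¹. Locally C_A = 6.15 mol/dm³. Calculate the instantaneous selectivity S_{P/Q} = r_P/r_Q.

S_{P/Q} = r_P/r_Q = (k₁·C_A)/(k₂·C_A^0.5) = (k₁/k₂)·C_A^0.5.
= (0.0987×6.150) / (0.304×6.150^0.5) = 0.6070/0.7539 = 0.805.
Since the desired path is higher order in A, keeping C_A high (PFR or concentrated feed) favours P.

0.805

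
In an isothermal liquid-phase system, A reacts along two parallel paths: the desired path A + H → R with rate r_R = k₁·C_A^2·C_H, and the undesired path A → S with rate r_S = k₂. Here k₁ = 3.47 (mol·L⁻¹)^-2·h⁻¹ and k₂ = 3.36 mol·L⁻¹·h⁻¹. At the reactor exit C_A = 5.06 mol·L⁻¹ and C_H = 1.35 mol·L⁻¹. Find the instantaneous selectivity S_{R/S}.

35.7

S_{R/S} = r_R/r_S = (k₁·C_A^2·C_H)/(k₂) = (k₁/k₂)·C_A^2·C_H.
= (3.47×5.060^2×1.350) / (3.36) = 119.9/3.360 = 35.7.
Since the desired path is higher order in A, keeping C_A high (PFR or concentrated feed) favours R.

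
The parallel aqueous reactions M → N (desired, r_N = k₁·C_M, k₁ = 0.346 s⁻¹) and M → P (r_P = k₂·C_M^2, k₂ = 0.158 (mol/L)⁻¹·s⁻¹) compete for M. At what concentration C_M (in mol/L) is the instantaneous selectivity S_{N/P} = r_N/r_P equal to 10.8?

S_{N/P} = (k₁/k₂)·C_M⁻¹ ⇒ C_M = (S·k₂/k₁)^(-1).
= (10.8×0.158/0.346)^(-1) = (4.932)^(-1) = 0.203 mol/L.

0.203 mol/L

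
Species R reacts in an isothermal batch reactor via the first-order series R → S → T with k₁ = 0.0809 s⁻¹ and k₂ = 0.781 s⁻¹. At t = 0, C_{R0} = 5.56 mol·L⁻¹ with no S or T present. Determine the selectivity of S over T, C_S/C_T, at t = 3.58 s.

Solving the coupled first-order balances gives C_S(t) = [k₁/(k₂−k₁)]·C_{R0}·(e^(−k₁t) − e^(−k₂t)).
e^(−k₁t) = e^(−0.0809×3.58) = e^(−0.2896) = 0.7485; e^(−k₂t) = e^(−2.796) = 0.06106.
C_S = 0.0809×5.56/(0.781−0.0809) × (0.7485−0.06106) = 0.6425×0.6875 = 0.4417 mol·L⁻¹.
C_R = C_{R0}e^(−k₁t) = 4.162 mol·L⁻¹, so C_T = C_{R0}−C_R−C_S = 0.9564 mol·L⁻¹; C_S/C_T = 0.462.

0.462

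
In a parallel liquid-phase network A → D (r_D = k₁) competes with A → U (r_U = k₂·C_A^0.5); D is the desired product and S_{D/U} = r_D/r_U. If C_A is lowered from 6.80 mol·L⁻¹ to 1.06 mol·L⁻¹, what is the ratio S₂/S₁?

2.53

S_{D/U} = (k₁/k₂)·C_A^-0.5, so S₂/S₁ = (C_{A,2}/C_{A,1})^-0.5.
= (1.06/6.80)^(-0.5) = (0.1559)^(-0.5) = 2.53.
Selectivity toward D rises as C_A falls — low-concentration operation is favoured.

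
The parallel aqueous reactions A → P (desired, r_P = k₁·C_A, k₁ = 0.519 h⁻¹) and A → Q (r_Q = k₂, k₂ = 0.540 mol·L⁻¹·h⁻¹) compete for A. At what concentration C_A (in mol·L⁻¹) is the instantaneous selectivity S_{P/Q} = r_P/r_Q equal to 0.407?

0.423 mol·L⁻¹

S_{P/Q} = (k₁/k₂)·C_A ⇒ C_A = S·k₂/k₁.
= 0.407×0.540/0.519 = 0.423 mol·L⁻¹.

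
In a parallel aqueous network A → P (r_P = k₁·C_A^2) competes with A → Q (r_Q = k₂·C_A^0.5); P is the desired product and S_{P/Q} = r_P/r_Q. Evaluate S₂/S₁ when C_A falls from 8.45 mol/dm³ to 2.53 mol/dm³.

0.164

S_{P/Q} = (k₁/k₂)·C_A^1.5, so S₂/S₁ = (C_{A,2}/C_{A,1})^1.5.
= (2.53/8.45)^1.5 = (0.2994)^1.5 = 0.164.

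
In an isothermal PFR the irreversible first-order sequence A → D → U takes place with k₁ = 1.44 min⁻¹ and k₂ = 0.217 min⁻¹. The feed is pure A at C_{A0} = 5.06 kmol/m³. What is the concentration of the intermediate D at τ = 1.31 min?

Solving the coupled first-order balances gives C_D(τ) = [k₁/(k₂−k₁)]·C_{A0}·(e^(−k₁τ) − e^(−k₂τ)).
e^(−k₁τ) = e^(−1.44×1.31) = e^(−1.886) = 0.1516; e^(−k₂τ) = e^(−0.2843) = 0.7526.
C_D = 1.44×5.06/(0.217−1.44) × (0.1516−0.7526) = (-5.958)×(-0.6009) = 3.580 kmol/m³.

3.58 kmol/m³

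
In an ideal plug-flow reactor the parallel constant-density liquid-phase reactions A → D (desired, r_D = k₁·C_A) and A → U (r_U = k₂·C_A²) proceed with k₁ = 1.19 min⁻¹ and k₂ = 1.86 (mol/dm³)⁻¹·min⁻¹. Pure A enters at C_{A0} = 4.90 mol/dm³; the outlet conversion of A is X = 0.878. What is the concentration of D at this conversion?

0.959 mol/dm³

C_A = C_{A0}(1−X) = 0.5978 mol/dm³.
Along a PFR/batch, dC_D/dC_A = −r_D/(r_D+r_U) = −k₁/(k₁+k₂·C_A).
Integrating from C_{A0} to C_A: C_D = (1.19/1.86)·ln[(1.19+1.86·4.90)/(1.19+1.86·0.598)] = 0.6398·ln(10.30/2.302) = 0.9589 mol/dm³.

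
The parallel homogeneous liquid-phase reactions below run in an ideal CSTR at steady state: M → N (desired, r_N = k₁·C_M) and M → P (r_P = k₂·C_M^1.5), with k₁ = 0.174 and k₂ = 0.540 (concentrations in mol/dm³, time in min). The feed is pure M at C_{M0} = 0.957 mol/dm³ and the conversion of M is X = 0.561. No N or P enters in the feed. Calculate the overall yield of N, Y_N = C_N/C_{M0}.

Exit C_M = C_{M0}(1−X) = 0.957×0.439 = 0.4201 mol/dm³.
Rates in a CSTR are evaluated at the outlet concentration: r_N = 0.174×0.4201 = 0.07310, r_P = 0.540×0.4201^1.5 = 0.1470.
Fraction of consumed M going to N: r_N/(r_N+r_P) = 0.3321.
C_N = 0.3321·C_{M0}·X = 0.3321×0.957×0.561 = 0.178 mol/dm³; Y_N = C_N/C_{M0} = 0.186.

0.186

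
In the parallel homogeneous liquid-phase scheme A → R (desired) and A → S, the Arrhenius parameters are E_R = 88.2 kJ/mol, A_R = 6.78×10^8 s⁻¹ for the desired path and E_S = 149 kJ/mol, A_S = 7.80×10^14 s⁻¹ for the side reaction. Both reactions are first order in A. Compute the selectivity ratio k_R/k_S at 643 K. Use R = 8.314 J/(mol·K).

0.0756

Since both paths have the same order in A, the concentration cancels and S_{R/S} = k_R/k_S = (A_R/A_S)·exp[(E_S−E_R)/(RT)].
(E_S−E_R)/(RT) = (149−88.2)×10³/(8.314×643) = 60800/5346 = 11.37.
k_R/k_S = (6.78×10^8/7.80×10^14)·exp(11.37) = 8.692×10^-7 × 86959 = 0.0756.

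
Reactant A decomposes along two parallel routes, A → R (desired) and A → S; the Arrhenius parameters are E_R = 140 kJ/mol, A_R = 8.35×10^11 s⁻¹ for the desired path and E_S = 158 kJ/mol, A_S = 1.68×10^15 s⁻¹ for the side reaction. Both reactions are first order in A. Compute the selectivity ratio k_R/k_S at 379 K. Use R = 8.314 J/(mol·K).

0.150

k_R/k_S = (A_R/A_S)·exp[−(E_R−E_S)/(RT)] = (A_R/A_S)·exp[(E_S−E_R)/(RT)].
(E_S−E_R)/(RT) = (158−140)×10³/(8.314×379) = 18000/3151 = 5.712.
k_R/k_S = (8.35×10^11/1.68×10^15)·exp(5.712) = 4.970×10^-4 × 302.6 = 0.150.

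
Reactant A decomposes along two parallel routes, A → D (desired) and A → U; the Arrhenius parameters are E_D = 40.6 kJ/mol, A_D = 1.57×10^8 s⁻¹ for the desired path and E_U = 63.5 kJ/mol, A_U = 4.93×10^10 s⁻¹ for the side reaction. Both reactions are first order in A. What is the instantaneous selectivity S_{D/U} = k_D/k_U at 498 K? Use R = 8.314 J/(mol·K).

0.804

k_D/k_U = (A_D/A_U)·exp[−(E_D−E_U)/(RT)] = (A_D/A_U)·exp[(E_U−E_D)/(RT)].
(E_U−E_D)/(RT) = (63.5−40.6)×10³/(8.314×498) = 22900/4140 = 5.531.
k_D/k_U = (1.57×10^8/4.93×10^10)·exp(5.531) = 0.003185 × 252.4 = 0.804.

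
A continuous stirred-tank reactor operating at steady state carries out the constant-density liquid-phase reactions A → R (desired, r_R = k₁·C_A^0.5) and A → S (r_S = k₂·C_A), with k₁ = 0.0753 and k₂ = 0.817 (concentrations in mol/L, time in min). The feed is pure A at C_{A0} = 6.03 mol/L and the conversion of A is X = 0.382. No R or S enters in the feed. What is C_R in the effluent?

0.105 mol/L

Exit C_A = C_{A0}(1−X) = 6.03×0.618 = 3.727 mol/L.
A CSTR operates uniformly at the exit composition, giving r_R = 0.1454 and r_S = 3.045 (each k·C_A^n at C_A = 3.727).
Fraction of consumed A going to R: r_R/(r_R+r_S) = 0.04557.
C_R = 0.04557·C_{A0}·X = 0.04557×6.03×0.382 = 0.105 mol/L.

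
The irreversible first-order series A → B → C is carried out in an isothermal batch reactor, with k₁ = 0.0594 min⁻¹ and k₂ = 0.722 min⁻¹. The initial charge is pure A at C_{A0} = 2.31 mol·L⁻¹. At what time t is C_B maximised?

The intermediate peaks when r₁ = r₂, i.e. k₁e^(−k₁t) = k₂e^(−k₂t), giving t_opt = ln(k₂/k₁)/(k₂−k₁).
= ln(0.722/0.0594)/(0.722−0.0594) = ln(12.15)/0.6626 = 2.498/0.6626 = 3.77 min.

3.77 min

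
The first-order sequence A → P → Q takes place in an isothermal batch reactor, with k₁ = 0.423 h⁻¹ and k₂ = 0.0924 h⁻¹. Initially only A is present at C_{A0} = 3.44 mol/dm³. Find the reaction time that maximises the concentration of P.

4.60 h

For first-order series the maximum of C_P occurs at t_opt = ln(k₂/k₁)/(k₂−k₁).
= ln(0.0924/0.423)/(0.0924−0.423) = ln(0.2184)/-0.3306 = -1.521/-0.3306 = 4.60 h.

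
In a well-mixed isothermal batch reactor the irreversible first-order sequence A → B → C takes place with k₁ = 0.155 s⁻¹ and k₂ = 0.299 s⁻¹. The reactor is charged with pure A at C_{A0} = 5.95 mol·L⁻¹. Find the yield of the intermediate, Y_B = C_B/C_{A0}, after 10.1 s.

For first-order series with pure A initially, C_B(t) = k₁C_{A0}/(k₂−k₁)·(e^(−k₁t) − e^(−k₂t)).
e^(−k₁t) = e^(−0.155×10.1) = e^(−1.565) = 0.2090; e^(−k₂t) = e^(−3.020) = 0.04881.
C_B = 0.155×5.95/(0.299−0.155) × (0.2090−0.04881) = 6.405×0.1602 = 1.026 mol·L⁻¹.
Y_B = C_B/C_{A0} = 1.026/5.95 = 0.172.

0.172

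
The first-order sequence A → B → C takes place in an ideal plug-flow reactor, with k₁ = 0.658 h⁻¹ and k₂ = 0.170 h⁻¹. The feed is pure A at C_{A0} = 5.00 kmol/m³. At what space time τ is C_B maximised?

2.77 h

The intermediate peaks when r₁ = r₂, i.e. k₁e^(−k₁τ) = k₂e^(−k₂τ), giving τ_opt = ln(k₂/k₁)/(k₂−k₁).
= ln(0.170/0.658)/(0.170−0.658) = ln(0.2584)/-0.4880 = -1.353/-0.4880 = 2.77 h.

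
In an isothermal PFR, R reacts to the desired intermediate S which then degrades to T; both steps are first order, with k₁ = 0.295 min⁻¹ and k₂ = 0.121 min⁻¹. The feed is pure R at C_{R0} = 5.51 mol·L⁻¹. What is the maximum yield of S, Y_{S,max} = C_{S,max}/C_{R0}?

0.538

For a first-order series the maximum intermediate yield is C_{S,max}/C_{R0} = (k₁/k₂)^[k₂/(k₂−k₁)].
= (0.295/0.121)^(0.121/(0.121−0.295)) = (2.438)^(-0.6954) = 0.5381.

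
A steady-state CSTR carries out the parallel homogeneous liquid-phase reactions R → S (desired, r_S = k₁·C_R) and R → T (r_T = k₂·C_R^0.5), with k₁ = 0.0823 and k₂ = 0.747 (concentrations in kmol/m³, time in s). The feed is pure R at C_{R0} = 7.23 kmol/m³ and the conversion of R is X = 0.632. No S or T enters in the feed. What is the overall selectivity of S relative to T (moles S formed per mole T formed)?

Exit C_R = C_{R0}(1−X) = 7.23×0.368 = 2.661 kmol/m³.
A CSTR operates uniformly at the exit composition, giving r_S = 0.2190 and r_T = 1.218 (each k·C_R^n at C_R = 2.661).
Overall selectivity = C_S/C_T = r_Sτ/(r_Tτ) = r_S/r_T = 0.180.

0.180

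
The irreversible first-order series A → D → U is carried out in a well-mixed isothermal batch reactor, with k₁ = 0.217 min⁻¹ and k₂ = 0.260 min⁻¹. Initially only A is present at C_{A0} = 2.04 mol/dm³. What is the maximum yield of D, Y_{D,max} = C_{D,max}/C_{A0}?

0.335

For a first-order series the maximum intermediate yield is C_{D,max}/C_{A0} = (k₁/k₂)^[k₂/(k₂−k₁)].
= (0.217/0.260)^(0.260/(0.260−0.217)) = (0.8346)^(6.047) = 0.3352.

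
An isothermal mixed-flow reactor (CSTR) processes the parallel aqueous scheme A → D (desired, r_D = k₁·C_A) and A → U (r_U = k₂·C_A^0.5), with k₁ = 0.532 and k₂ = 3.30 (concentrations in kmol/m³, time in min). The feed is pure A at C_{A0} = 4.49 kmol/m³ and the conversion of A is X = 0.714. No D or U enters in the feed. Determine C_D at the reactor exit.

Exit C_A = C_{A0}(1−X) = 4.49×0.286 = 1.284 kmol/m³.
In a CSTR the entire volume is at exit conditions, so r_D = 0.532×1.284 = 0.6832 and r_U = 3.30×1.284^0.5 = 3.740.
Fraction of consumed A going to D: r_D/(r_D+r_U) = 0.1545.
C_D = 0.1545·C_{A0}·X = 0.1545×4.49×0.714 = 0.495 kmol/m³.

0.495 kmol/m³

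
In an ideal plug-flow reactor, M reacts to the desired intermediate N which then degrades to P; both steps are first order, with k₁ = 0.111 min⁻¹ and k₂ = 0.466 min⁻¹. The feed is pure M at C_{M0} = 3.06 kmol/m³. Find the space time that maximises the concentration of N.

4.04 min

Setting dC_N/dτ = 0 gives τ_opt = ln(k₂/k₁)/(k₂−k₁).
= ln(0.466/0.111)/(0.466−0.111) = ln(4.198)/0.3550 = 1.435/0.3550 = 4.04 min.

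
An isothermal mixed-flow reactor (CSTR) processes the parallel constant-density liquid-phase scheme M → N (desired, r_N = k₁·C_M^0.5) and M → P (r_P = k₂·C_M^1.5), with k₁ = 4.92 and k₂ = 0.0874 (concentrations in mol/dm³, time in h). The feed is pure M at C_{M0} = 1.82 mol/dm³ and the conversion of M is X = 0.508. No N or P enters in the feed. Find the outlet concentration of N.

Exit C_M = C_{M0}(1−X) = 1.82×0.492 = 0.8954 mol/dm³.
Rates in a CSTR are evaluated at the outlet concentration: r_N = 4.92×0.8954^0.5 = 4.656, r_P = 0.0874×0.8954^1.5 = 0.07406.
Fraction of consumed M going to N: r_N/(r_N+r_P) = 0.9843.
C_N = 0.9843·C_{M0}·X = 0.9843×1.82×0.508 = 0.910 mol/dm³.

0.910 mol/dm³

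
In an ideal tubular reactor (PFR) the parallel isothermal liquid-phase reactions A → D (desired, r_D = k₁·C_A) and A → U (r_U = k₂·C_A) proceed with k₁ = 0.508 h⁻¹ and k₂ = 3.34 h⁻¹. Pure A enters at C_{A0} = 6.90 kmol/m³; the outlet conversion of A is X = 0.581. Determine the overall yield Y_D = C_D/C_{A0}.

0.0767

C_A = C_{A0}(1−X) = 2.891 kmol/m³.
Both paths are first order in A, so the instantaneous fraction to D is constant: dC_D/d(−C_A) = k₁/(k₁+k₂) = 0.1320.
C_D = 0.1320·(C_{A0}−C_A) = 0.1320×4.009 = 0.529 kmol/m³.
Y_D = C_D/C_{A0} = 0.5292/6.90 = 0.0767.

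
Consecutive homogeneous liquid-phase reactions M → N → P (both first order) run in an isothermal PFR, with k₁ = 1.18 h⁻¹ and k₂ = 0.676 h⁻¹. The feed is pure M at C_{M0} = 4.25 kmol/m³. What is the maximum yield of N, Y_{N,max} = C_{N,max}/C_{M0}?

Evaluating C_N at τ_opt = ln(k₂/k₁)/(k₂−k₁) gives C_{N,max}/C_{M0} = (k₁/k₂)^[k₂/(k₂−k₁)].
= (1.18/0.676)^(0.676/(0.676−1.18)) = (1.746)^(-1.341) = 0.4737.

0.474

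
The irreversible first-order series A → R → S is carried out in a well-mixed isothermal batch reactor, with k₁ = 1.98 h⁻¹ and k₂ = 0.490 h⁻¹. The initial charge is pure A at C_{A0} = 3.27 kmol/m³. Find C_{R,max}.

2.07 kmol/m³

For a first-order series the maximum intermediate yield is C_{R,max}/C_{A0} = (k₁/k₂)^[k₂/(k₂−k₁)].
= (1.98/0.490)^(0.490/(0.490−1.98)) = (4.041)^(-0.3289) = 0.6318.
C_{R,max} = 0.6318×3.27 = 2.07 kmol/m³.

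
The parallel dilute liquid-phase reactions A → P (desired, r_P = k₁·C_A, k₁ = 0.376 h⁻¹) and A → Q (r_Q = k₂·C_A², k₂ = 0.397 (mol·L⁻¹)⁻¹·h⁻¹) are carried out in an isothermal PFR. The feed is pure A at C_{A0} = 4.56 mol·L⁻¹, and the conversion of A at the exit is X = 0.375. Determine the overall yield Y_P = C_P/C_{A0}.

C_A = C_{A0}(1−X) = 2.850 mol·L⁻¹.
Along a PFR/batch, dC_P/dC_A = −r_P/(r_P+r_Q) = −k₁/(k₁+k₂·C_A).
Integrating from C_{A0} to C_A: C_P = (0.376/0.397)·ln[(0.376+0.397·4.56)/(0.376+0.397·2.85)] = 0.9471·ln(2.186/1.507) = 0.3521 mol·L⁻¹.
Y_P = C_P/C_{A0} = 0.3521/4.56 = 0.0772.

0.0772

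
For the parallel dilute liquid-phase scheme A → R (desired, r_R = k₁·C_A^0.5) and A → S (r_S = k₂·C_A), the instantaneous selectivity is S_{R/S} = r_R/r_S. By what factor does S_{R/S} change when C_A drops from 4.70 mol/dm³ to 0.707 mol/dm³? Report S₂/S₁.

2.58

S_{R/S} = (k₁/k₂)·C_A^-0.5, so S₂/S₁ = (C_{A,2}/C_{A,1})^-0.5.
= (0.707/4.70)^(-0.5) = (0.1504)^(-0.5) = 2.58.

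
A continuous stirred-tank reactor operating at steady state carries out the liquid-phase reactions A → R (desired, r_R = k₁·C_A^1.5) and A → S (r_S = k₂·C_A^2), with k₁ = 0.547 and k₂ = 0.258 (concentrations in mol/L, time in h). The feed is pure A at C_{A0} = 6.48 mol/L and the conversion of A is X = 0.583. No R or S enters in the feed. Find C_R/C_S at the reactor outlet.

1.29

Exit C_A = C_{A0}(1−X) = 6.48×0.417 = 2.702 mol/L.
In a CSTR the entire volume is at exit conditions, so r_R = 0.547×2.702^1.5 = 2.430 and r_S = 0.258×2.702^2 = 1.884.
Overall selectivity = C_R/C_S = r_Rτ/(r_Sτ) = r_R/r_S = 1.29.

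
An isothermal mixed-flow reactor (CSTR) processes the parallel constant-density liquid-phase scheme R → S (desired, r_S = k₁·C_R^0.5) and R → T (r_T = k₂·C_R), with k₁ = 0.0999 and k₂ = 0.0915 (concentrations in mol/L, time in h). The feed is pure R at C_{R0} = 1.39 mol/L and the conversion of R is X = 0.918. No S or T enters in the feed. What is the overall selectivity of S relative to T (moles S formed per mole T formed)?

3.23

Exit C_R = C_{R0}(1−X) = 1.39×0.0820 = 0.1140 mol/L.
Rates in a CSTR are evaluated at the outlet concentration: r_S = 0.0999×0.1140^0.5 = 0.03373, r_T = 0.0915×0.1140 = 0.01043.
Overall selectivity = C_S/C_T = r_Sτ/(r_Tτ) = r_S/r_T = 3.23.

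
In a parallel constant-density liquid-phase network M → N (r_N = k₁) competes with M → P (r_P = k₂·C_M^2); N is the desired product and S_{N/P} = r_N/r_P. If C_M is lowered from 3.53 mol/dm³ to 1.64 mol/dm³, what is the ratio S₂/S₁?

4.63

S_{N/P} = (k₁/k₂)·C_M^-2, so S₂/S₁ = (C_{M,2}/C_{M,1})^-2.
= (1.64/3.53)^(-2) = (0.4646)^(-2) = 4.63.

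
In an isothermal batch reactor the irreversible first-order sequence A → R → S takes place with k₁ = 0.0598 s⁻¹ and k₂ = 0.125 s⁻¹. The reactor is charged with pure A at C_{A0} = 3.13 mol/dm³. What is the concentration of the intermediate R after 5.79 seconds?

The intermediate concentration in a first-order A→B→C sequence is C_R = k₁C_{A0}(e^(−k₁t) − e^(−k₂t))/(k₂−k₁).
e^(−k₁t) = e^(−0.0598×5.79) = e^(−0.3462) = 0.7073; e^(−k₂t) = e^(−0.7238) = 0.4849.
C_R = 0.0598×3.13/(0.125−0.0598) × (0.7073−0.4849) = 2.871×0.2224 = 0.6385 mol/dm³.

0.638 mol/dm³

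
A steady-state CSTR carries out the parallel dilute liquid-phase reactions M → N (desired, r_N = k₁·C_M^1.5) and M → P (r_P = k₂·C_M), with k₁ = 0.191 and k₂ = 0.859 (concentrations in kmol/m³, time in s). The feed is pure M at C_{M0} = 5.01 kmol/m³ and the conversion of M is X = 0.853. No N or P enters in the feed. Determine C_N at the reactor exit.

Exit C_M = C_{M0}(1−X) = 5.01×0.147 = 0.7365 kmol/m³.
In a CSTR the entire volume is at exit conditions, so r_N = 0.191×0.7365^1.5 = 0.1207 and r_P = 0.859×0.7365 = 0.6326.
Fraction of consumed M going to N: r_N/(r_N+r_P) = 0.1602.
C_N = 0.1602·C_{M0}·X = 0.1602×5.01×0.853 = 0.685 kmol/m³.

0.685 kmol/m³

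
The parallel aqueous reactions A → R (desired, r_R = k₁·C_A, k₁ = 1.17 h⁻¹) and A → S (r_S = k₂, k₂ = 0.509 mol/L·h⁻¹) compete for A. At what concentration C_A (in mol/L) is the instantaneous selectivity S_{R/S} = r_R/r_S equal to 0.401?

S_{R/S} = (k₁/k₂)·C_A ⇒ C_A = S·k₂/k₁.
= 0.401×0.509/1.17 = 0.174 mol/L.

0.174 mol/L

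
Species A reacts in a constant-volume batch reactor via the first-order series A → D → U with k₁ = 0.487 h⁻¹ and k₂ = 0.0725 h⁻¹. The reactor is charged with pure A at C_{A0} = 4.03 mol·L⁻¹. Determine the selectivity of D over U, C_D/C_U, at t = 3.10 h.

6.77

For first-order series with pure A initially, C_D(t) = k₁C_{A0}/(k₂−k₁)·(e^(−k₁t) − e^(−k₂t)).
e^(−k₁t) = e^(−0.487×3.10) = e^(−1.510) = 0.2210; e^(−k₂t) = e^(−0.2247) = 0.7987.
C_D = 0.487×4.03/(0.0725−0.487) × (0.2210−0.7987) = (-4.735)×(-0.5777) = 2.736 mol·L⁻¹.
C_A = C_{A0}e^(−k₁t) = 0.8905 mol·L⁻¹, so C_U = C_{A0}−C_A−C_D = 0.4039 mol·L⁻¹; C_D/C_U = 6.77.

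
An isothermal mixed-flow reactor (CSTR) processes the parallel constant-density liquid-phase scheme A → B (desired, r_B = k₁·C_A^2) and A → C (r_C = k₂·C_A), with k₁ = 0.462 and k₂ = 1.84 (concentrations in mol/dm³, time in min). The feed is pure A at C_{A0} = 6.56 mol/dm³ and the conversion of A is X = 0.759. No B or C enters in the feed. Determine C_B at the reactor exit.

1.41 mol/dm³

Exit C_A = C_{A0}(1−X) = 6.56×0.241 = 1.581 mol/dm³.
Rates in a CSTR are evaluated at the outlet concentration: r_B = 0.462×1.581^2 = 1.155, r_C = 1.84×1.581 = 2.909.
Fraction of consumed A going to B: r_B/(r_B+r_C) = 0.2842.
C_B = 0.2842·C_{A0}·X = 0.2842×6.56×0.759 = 1.41 mol/dm³.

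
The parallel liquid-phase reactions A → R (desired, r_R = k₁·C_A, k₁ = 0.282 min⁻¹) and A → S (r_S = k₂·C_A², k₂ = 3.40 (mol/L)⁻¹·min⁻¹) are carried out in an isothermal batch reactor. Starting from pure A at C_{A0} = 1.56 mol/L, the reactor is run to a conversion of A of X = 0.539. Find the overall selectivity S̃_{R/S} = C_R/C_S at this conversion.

C_A = C_{A0}(1−X) = 0.7192 mol/L.
Along a PFR/batch, dC_R/dC_A = −r_R/(r_R+r_S) = −k₁/(k₁+k₂·C_A).
Integrating from C_{A0} to C_A: C_R = (0.282/3.40)·ln[(0.282+3.40·1.56)/(0.282+3.40·0.719)] = 0.08294·ln(5.586/2.727) = 0.05947 mol/L.
C_S = (C_{A0}−C_A)−C_R = 0.7814 mol/L; S̃_{R/S} = 0.05947/0.7814 = 0.0761.

0.0761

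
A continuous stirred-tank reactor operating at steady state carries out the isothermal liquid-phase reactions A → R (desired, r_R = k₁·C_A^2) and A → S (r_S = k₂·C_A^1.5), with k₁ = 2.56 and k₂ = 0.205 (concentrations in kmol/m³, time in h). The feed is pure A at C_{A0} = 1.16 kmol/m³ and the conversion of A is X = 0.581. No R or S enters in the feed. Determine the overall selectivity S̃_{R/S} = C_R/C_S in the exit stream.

8.71

Exit C_A = C_{A0}(1−X) = 1.16×0.419 = 0.4860 kmol/m³.
In a CSTR the entire volume is at exit conditions, so r_R = 2.56×0.4860^2 = 0.6048 and r_S = 0.205×0.4860^1.5 = 0.06946.
Overall selectivity = C_R/C_S = r_Rτ/(r_Sτ) = r_R/r_S = 8.71.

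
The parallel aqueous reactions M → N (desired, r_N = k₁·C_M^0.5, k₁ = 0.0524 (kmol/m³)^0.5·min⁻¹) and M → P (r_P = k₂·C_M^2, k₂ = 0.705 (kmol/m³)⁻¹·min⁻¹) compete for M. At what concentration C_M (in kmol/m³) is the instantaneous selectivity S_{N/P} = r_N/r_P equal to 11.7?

0.0343 kmol/m³

S_{N/P} = (k₁/k₂)·C_M^-1.5 ⇒ C_M = (S·k₂/k₁)^(1/(-1.5)).
= (11.7×0.705/0.0524)^(-0.6667) = (157.4)^(-0.6667) = 0.0343 kmol/m³.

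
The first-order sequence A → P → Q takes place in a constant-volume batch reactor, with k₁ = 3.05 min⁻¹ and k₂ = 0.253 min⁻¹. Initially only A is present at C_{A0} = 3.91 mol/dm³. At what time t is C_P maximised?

Setting dC_P/dt = 0 gives t_opt = ln(k₂/k₁)/(k₂−k₁).
= ln(0.253/3.05)/(0.253−3.05) = ln(0.08295)/-2.797 = -2.490/-2.797 = 0.890 min.

0.890 min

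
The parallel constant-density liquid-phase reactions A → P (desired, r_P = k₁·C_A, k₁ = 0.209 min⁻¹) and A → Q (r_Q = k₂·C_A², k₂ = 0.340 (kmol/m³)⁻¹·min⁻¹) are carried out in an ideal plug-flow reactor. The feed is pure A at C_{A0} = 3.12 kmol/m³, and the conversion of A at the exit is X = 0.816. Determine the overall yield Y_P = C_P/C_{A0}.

C_A = C_{A0}(1−X) = 0.5741 kmol/m³.
Along a PFR/batch, dC_P/dC_A = −r_P/(r_P+r_Q) = −k₁/(k₁+k₂·C_A).
Integrating from C_{A0} to C_A: C_P = (0.209/0.340)·ln[(0.209+0.340·3.12)/(0.209+0.340·0.574)] = 0.6147·ln(1.270/0.4042) = 0.7037 kmol/m³.
Y_P = C_P/C_{A0} = 0.7037/3.12 = 0.226.

0.226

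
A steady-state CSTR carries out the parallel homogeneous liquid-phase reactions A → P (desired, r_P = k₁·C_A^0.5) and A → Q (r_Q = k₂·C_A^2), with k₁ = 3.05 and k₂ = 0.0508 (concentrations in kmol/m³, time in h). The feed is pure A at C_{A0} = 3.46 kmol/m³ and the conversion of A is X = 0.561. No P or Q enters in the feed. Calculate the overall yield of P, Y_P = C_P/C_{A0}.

Exit C_A = C_{A0}(1−X) = 3.46×0.439 = 1.519 kmol/m³.
Rates in a CSTR are evaluated at the outlet concentration: r_P = 3.05×1.519^0.5 = 3.759, r_Q = 0.0508×1.519^2 = 0.1172.
Fraction of consumed A going to P: r_P/(r_P+r_Q) = 0.9698.
C_P = 0.9698·C_{A0}·X = 0.9698×3.46×0.561 = 1.88 kmol/m³; Y_P = C_P/C_{A0} = 0.544.

0.544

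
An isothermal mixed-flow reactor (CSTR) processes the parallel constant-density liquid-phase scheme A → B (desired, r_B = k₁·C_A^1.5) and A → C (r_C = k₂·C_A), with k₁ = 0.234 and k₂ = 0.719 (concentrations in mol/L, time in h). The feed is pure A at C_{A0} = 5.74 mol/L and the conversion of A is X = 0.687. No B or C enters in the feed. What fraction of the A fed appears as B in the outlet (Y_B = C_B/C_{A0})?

0.209

Exit C_A = C_{A0}(1−X) = 5.74×0.313 = 1.797 mol/L.
A CSTR operates uniformly at the exit composition, giving r_B = 0.5635 and r_C = 1.292 (each k·C_A^n at C_A = 1.797).
Fraction of consumed A going to B: r_B/(r_B+r_C) = 0.3037.
C_B = 0.3037·C_{A0}·X = 0.3037×5.74×0.687 = 1.20 mol/L; Y_B = C_B/C_{A0} = 0.209.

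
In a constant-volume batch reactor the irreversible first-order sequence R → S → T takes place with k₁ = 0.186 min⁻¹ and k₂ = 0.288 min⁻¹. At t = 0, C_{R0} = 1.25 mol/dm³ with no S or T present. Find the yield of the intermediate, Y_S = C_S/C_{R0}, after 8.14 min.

0.226

For first-order series with pure R initially, C_S(t) = k₁C_{R0}/(k₂−k₁)·(e^(−k₁t) − e^(−k₂t)).
e^(−k₁t) = e^(−0.186×8.14) = e^(−1.514) = 0.2200; e^(−k₂t) = e^(−2.344) = 0.09591.
C_S = 0.186×1.25/(0.288−0.186) × (0.2200−0.09591) = 2.279×0.1241 = 0.2829 mol/dm³.
Y_S = C_S/C_{R0} = 0.2829/1.25 = 0.226.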